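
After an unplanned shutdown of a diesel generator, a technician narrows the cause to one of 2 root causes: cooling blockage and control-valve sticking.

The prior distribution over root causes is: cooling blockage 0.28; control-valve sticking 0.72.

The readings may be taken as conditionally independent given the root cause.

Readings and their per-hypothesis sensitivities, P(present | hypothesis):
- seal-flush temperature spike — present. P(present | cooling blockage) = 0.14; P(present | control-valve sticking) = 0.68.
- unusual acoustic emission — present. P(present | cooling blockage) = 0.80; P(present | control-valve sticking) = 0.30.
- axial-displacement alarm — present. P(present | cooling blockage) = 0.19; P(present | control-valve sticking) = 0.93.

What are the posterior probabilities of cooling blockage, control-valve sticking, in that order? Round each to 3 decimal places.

Multiply each prior by the joint likelihood of the reading pattern:
  cooling blockage: 0.28 × 0.14 × 0.80 × 0.19 = 0.0059584
  control-valve sticking: 0.72 × 0.68 × 0.30 × 0.93 = 0.1366
Marginal likelihood of the evidence = 0.14256.
P(cooling blockage | evidence) = 0.0059584 / 0.14256 ≈ 0.042
P(control-valve sticking | evidence) = 0.1366 / 0.14256 ≈ 0.958

0.042, 0.958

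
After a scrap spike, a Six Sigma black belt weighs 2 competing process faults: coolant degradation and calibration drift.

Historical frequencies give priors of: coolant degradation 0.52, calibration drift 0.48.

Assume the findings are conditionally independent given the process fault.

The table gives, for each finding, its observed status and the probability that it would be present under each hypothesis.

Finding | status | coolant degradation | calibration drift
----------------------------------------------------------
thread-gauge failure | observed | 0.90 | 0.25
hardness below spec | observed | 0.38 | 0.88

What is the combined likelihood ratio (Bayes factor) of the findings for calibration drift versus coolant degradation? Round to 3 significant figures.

Take the product of per-finding likelihoods under each hypothesis, then divide.
  calibration drift: 0.25 × 0.88 = 0.22
  coolant degradation: 0.90 × 0.38 = 0.342
Bayes factor = 0.22 / 0.342 ≈ 0.643

0.643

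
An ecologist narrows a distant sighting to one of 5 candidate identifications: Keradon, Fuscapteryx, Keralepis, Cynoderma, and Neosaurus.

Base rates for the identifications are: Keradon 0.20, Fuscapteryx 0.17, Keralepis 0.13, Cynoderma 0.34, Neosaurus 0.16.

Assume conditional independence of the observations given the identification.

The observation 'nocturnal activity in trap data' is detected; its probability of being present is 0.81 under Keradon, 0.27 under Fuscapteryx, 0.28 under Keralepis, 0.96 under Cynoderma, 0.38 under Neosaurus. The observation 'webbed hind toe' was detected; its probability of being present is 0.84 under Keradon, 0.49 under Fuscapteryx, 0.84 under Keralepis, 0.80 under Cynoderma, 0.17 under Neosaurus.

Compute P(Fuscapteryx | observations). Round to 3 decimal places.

Multiply each prior by the joint likelihood of the evidence pattern:
  Keradon: 0.20 × 0.81 × 0.84 = 0.13608
  Fuscapteryx: 0.17 × 0.27 × 0.49 = 0.022491
  Keralepis: 0.13 × 0.28 × 0.84 = 0.030576
  Cynoderma: 0.34 × 0.96 × 0.80 = 0.26112
  Neosaurus: 0.16 × 0.38 × 0.17 = 0.010336
The unnormalized weights sum to 0.4606.
P(Fuscapteryx | evidence) = 0.022491 / 0.4606 ≈ 0.049.

0.049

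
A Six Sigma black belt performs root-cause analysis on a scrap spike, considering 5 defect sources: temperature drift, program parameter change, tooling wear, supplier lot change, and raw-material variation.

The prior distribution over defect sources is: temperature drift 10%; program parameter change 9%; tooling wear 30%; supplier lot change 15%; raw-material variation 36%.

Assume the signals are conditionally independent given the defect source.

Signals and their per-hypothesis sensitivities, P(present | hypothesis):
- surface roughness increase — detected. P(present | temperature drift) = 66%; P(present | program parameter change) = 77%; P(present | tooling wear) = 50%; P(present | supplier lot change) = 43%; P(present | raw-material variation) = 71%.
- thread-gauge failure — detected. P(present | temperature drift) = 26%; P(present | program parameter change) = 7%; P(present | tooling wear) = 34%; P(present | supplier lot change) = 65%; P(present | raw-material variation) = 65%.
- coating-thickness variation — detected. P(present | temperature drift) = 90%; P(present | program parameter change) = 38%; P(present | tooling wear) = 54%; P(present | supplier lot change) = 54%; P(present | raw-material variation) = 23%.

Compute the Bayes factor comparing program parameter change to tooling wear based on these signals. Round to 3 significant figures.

0.223

Take the product of per-signal likelihoods under each hypothesis, then divide.
  program parameter change: 0.77 × 0.07 × 0.38 = 0.020482
  tooling wear: 0.50 × 0.34 × 0.54 = 0.0918
Bayes factor = 0.020482 / 0.0918 ≈ 0.223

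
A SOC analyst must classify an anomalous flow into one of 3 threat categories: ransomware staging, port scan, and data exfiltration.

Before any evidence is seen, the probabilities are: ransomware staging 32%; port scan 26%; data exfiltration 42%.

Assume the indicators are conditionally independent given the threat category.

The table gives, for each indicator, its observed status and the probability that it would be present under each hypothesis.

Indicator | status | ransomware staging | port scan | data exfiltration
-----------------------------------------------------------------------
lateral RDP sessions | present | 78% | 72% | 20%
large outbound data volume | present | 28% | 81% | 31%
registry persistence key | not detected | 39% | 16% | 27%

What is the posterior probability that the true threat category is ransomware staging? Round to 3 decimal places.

Multiply each prior by the joint likelihood of the indicator pattern (using 1 − P(present | H) for each absent indicator):
  ransomware staging: 0.32 × 0.78 × 0.28 × (1 − 0.39) = 0.042632
  port scan: 0.26 × 0.72 × 0.81 × (1 − 0.16) = 0.12737
  data exfiltration: 0.42 × 0.20 × 0.31 × (1 − 0.27) = 0.019009
Marginal likelihood of the evidence = 0.18901.
P(ransomware staging | evidence) = 0.042632 / 0.18901 ≈ 0.226.

0.226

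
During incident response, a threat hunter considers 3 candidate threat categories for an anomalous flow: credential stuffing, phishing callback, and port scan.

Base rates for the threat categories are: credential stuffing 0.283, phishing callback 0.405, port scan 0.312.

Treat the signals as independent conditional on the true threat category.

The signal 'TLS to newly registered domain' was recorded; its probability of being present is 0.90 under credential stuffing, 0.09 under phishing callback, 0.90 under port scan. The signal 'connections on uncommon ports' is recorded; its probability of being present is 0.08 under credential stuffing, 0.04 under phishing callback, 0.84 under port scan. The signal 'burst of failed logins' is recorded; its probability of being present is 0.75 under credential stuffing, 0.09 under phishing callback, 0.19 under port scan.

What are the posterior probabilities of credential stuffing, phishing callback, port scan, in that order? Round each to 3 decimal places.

By Bayes' rule with conditional independence, the unnormalized weight for each hypothesis is prior × ∏ likelihoods:
  credential stuffing: 0.283 × 0.90 × 0.08 × 0.75 = 0.015282
  phishing callback: 0.405 × 0.09 × 0.04 × 0.09 = 0.00013122
  port scan: 0.312 × 0.90 × 0.84 × 0.19 = 0.044816
Normalizing constant Z = 0.015282 + 0.00013122 + 0.044816 = 0.060229.
P(credential stuffing | evidence) = 0.015282 / 0.060229 ≈ 0.254
P(phishing callback | evidence) = 0.00013122 / 0.060229 ≈ 0.002
P(port scan | evidence) = 0.044816 / 0.060229 ≈ 0.744

0.254, 0.002, 0.744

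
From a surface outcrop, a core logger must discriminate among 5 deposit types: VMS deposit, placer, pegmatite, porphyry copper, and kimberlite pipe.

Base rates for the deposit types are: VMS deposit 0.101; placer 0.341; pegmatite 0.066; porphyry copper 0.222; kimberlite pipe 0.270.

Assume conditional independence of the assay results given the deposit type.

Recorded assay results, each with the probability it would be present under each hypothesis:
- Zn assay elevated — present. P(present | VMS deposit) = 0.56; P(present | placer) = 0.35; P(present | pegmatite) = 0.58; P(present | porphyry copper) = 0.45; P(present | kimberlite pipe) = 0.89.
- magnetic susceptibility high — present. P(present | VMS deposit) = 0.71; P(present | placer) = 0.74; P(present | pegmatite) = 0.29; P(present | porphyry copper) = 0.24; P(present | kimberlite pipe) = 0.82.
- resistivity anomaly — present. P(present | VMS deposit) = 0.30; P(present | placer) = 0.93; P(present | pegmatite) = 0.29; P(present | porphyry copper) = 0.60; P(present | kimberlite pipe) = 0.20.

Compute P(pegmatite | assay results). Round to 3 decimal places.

For each hypothesis, the unnormalized posterior weight is prior × product of the assay result likelihoods:
  VMS deposit: 0.101 × 0.56 × 0.71 × 0.30 = 0.012047
  placer: 0.341 × 0.35 × 0.74 × 0.93 = 0.082137
  pegmatite: 0.066 × 0.58 × 0.29 × 0.29 = 0.0032193
  porphyry copper: 0.222 × 0.45 × 0.24 × 0.60 = 0.014386
  kimberlite pipe: 0.270 × 0.89 × 0.82 × 0.20 = 0.039409
Marginal likelihood of the evidence = 0.1512.
P(pegmatite | evidence) = 0.0032193 / 0.1512 ≈ 0.021.

0.021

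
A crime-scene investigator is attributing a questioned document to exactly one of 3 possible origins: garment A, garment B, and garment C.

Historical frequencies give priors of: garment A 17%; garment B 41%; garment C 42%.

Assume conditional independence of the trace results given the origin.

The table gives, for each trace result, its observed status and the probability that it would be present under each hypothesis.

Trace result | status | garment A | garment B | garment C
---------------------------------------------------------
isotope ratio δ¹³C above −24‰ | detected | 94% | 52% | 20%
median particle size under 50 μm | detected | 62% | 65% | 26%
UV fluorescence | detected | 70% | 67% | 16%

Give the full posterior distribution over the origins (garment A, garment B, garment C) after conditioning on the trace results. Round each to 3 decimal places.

0.419, 0.560, 0.021

Multiply each prior by the joint likelihood of the trace result pattern:
  garment A: 0.17 × 0.94 × 0.62 × 0.70 = 0.069353
  garment B: 0.41 × 0.52 × 0.65 × 0.67 = 0.092849
  garment C: 0.42 × 0.20 × 0.26 × 0.16 = 0.0034944
Normalizing constant Z = 0.069353 + 0.092849 + 0.0034944 = 0.1657.
P(garment A | evidence) = 0.069353 / 0.1657 ≈ 0.419
P(garment B | evidence) = 0.092849 / 0.1657 ≈ 0.560
P(garment C | evidence) = 0.0034944 / 0.1657 ≈ 0.021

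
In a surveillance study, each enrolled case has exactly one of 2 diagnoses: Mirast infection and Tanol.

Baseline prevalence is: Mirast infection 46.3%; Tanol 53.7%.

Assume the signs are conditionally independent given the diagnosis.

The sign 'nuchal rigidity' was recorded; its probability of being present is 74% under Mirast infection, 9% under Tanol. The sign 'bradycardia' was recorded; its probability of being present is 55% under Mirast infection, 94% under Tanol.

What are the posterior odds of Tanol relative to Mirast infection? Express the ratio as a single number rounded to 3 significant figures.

Unnormalized posterior weight (prior times the sign likelihoods) for each of the two hypotheses:
  Tanol: 0.537 × 0.09 × 0.94 = 0.04543
  Mirast infection: 0.463 × 0.74 × 0.55 = 0.18844
Odds(Tanol : Mirast infection) = 0.04543 / 0.18844 ≈ 0.241.

0.241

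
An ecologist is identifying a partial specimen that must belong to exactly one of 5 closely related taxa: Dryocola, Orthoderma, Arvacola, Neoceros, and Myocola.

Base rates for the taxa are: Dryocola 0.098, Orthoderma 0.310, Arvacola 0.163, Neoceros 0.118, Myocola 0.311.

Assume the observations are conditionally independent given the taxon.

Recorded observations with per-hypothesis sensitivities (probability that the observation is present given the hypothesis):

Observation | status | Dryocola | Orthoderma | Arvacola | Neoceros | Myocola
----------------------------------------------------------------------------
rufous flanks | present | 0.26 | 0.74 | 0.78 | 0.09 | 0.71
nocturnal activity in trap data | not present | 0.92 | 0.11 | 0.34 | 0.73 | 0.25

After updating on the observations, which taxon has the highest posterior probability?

Orthoderma

For each hypothesis, the unnormalized posterior weight is prior × product of the observation likelihoods (using 1 − P(present | H) for each absent observation):
  Dryocola: 0.098 × 0.26 × (1 − 0.92) = 0.0020384
  Orthoderma: 0.310 × 0.74 × (1 − 0.11) = 0.20417
  Arvacola: 0.163 × 0.78 × (1 − 0.34) = 0.083912
  Neoceros: 0.118 × 0.09 × (1 − 0.73) = 0.0028674
  Myocola: 0.311 × 0.71 × (1 − 0.25) = 0.16561
Marginal likelihood of the evidence = 0.45859.
P(Dryocola | evidence) ≈ 0.0020384 / 0.45859 ≈ 0.004
P(Orthoderma | evidence) ≈ 0.20417 / 0.45859 ≈ 0.445
P(Arvacola | evidence) ≈ 0.083912 / 0.45859 ≈ 0.183
P(Neoceros | evidence) ≈ 0.0028674 / 0.45859 ≈ 0.006
P(Myocola | evidence) ≈ 0.16561 / 0.45859 ≈ 0.361
The largest is 0.445, so Orthoderma is most probable.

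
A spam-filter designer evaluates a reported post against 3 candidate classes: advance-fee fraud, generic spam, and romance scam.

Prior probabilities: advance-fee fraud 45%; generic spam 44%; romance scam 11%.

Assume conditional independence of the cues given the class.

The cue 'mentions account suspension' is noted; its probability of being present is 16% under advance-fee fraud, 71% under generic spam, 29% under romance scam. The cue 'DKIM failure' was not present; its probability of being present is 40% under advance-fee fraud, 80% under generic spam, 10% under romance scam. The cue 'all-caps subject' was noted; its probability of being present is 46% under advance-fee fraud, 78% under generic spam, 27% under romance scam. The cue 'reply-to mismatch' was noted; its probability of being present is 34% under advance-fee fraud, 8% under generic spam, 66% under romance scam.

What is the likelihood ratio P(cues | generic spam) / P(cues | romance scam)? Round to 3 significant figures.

Joint likelihood of the cue pattern under each hypothesis (using 1 − P(present | H) for each absent cue):
  generic spam: 0.71 × (1 − 0.80) × 0.78 × 0.08 = 0.0088608
  romance scam: 0.29 × (1 − 0.10) × 0.27 × 0.66 = 0.04651
Bayes factor = 0.0088608 / 0.04651 ≈ 0.191

0.191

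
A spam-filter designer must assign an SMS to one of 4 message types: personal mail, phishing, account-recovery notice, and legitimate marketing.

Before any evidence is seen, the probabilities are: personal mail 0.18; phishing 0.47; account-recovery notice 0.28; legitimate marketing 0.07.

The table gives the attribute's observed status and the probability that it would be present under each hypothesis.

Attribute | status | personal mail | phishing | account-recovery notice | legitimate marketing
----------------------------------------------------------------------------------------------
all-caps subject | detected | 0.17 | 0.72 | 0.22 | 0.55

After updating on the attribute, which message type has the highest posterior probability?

By Bayes' rule, the unnormalized weight for each hypothesis is prior × likelihood:
  personal mail: 0.18 × 0.17 = 0.0306
  phishing: 0.47 × 0.72 = 0.3384
  account-recovery notice: 0.28 × 0.22 = 0.0616
  legitimate marketing: 0.07 × 0.55 = 0.0385
The unnormalized weights sum to 0.4691.
P(personal mail | evidence) ≈ 0.0306 / 0.4691 ≈ 0.065
P(phishing | evidence) ≈ 0.3384 / 0.4691 ≈ 0.721
P(account-recovery notice | evidence) ≈ 0.0616 / 0.4691 ≈ 0.131
P(legitimate marketing | evidence) ≈ 0.0385 / 0.4691 ≈ 0.082
The largest is 0.721, so phishing is most probable.

phishing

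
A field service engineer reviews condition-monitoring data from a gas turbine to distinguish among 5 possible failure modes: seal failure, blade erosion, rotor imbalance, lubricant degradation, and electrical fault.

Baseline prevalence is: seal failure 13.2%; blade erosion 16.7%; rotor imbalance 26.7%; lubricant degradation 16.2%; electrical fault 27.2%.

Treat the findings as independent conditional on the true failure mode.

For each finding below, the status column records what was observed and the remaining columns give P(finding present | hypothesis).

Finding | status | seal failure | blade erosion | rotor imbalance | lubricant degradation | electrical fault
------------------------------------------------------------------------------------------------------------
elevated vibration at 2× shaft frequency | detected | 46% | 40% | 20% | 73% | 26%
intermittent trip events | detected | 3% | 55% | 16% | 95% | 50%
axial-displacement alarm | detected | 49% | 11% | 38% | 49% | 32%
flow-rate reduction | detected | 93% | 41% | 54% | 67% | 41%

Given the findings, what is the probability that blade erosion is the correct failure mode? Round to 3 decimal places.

By Bayes' rule with conditional independence, the unnormalized weight for each hypothesis is prior × ∏ likelihoods:
  seal failure: 0.132 × 0.46 × 0.03 × 0.49 × 0.93 = 0.0008301
  blade erosion: 0.167 × 0.40 × 0.55 × 0.11 × 0.41 = 0.001657
  rotor imbalance: 0.267 × 0.20 × 0.16 × 0.38 × 0.54 = 0.0017532
  lubricant degradation: 0.162 × 0.73 × 0.95 × 0.49 × 0.67 = 0.036884
  electrical fault: 0.272 × 0.26 × 0.50 × 0.32 × 0.41 = 0.0046392
The unnormalized weights sum to 0.045763.
P(blade erosion | evidence) = 0.001657 / 0.045763 ≈ 0.036.

0.036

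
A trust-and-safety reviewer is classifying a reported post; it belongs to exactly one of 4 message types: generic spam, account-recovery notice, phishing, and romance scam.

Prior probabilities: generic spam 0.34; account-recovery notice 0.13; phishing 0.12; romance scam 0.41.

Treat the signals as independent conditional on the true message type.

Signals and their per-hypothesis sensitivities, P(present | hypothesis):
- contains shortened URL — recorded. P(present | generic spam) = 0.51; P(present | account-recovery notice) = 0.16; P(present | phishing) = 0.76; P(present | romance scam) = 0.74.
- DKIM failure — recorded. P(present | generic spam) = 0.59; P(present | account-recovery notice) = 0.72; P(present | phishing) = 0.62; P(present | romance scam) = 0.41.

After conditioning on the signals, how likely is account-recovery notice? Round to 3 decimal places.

0.050

By Bayes' rule with conditional independence, the unnormalized weight for each hypothesis is prior × ∏ likelihoods:
  generic spam: 0.34 × 0.51 × 0.59 = 0.10231
  account-recovery notice: 0.13 × 0.16 × 0.72 = 0.014976
  phishing: 0.12 × 0.76 × 0.62 = 0.056544
  romance scam: 0.41 × 0.74 × 0.41 = 0.12439
Marginal likelihood of the evidence = 0.29822.
P(account-recovery notice | evidence) = 0.014976 / 0.29822 ≈ 0.050.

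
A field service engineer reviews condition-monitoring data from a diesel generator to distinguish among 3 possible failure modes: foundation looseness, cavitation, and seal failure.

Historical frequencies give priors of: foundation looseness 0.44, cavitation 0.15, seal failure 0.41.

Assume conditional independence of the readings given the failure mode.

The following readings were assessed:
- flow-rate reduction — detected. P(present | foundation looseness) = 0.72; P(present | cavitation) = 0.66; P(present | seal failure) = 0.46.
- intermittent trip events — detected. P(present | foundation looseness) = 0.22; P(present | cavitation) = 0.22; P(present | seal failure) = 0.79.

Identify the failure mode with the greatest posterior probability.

By Bayes' rule with conditional independence, the unnormalized weight for each hypothesis is prior × ∏ likelihoods:
  foundation looseness: 0.44 × 0.72 × 0.22 = 0.069696
  cavitation: 0.15 × 0.66 × 0.22 = 0.02178
  seal failure: 0.41 × 0.46 × 0.79 = 0.14899
The unnormalized weights sum to 0.24047.
P(foundation looseness | evidence) ≈ 0.069696 / 0.24047 ≈ 0.290
P(cavitation | evidence) ≈ 0.02178 / 0.24047 ≈ 0.091
P(seal failure | evidence) ≈ 0.14899 / 0.24047 ≈ 0.620
The largest is 0.620, so seal failure is most probable.

seal failure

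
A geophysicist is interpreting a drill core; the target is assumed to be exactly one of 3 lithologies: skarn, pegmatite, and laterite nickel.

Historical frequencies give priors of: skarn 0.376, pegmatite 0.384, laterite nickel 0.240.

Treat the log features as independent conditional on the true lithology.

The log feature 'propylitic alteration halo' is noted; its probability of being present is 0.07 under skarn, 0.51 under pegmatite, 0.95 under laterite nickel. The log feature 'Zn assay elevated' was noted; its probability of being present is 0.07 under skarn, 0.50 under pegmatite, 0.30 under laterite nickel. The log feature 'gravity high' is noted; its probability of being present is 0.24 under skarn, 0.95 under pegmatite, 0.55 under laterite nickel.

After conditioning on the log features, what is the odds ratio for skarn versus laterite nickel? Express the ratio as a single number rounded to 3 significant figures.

Posterior odds equal prior odds times the likelihood ratio; only the two competing hypotheses matter.
  skarn: 0.376 × 0.07 × 0.07 × 0.24 = 0.00044218
  laterite nickel: 0.240 × 0.95 × 0.30 × 0.55 = 0.03762
Odds(skarn : laterite nickel) = 0.00044218 / 0.03762 ≈ 0.0118.

0.0118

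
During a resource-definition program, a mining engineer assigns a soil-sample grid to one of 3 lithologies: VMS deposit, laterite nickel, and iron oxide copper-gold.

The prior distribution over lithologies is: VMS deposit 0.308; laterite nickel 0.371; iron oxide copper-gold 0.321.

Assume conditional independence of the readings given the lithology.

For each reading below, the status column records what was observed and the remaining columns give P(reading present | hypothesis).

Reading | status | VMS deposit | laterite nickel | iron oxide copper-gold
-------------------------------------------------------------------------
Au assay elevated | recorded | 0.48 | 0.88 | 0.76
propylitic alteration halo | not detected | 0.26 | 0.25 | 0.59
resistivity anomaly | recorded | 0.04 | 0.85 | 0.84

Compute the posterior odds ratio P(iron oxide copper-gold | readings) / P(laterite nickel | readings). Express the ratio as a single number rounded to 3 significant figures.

0.404

Unnormalized posterior weight (prior times the reading likelihoods) for each of the two hypotheses (using 1 − P(present | H) for each absent reading):
  iron oxide copper-gold: 0.321 × 0.76 × (1 − 0.59) × 0.84 = 0.08402
  laterite nickel: 0.371 × 0.88 × (1 − 0.25) × 0.85 = 0.20813
Odds(iron oxide copper-gold : laterite nickel) = 0.08402 / 0.20813 ≈ 0.404.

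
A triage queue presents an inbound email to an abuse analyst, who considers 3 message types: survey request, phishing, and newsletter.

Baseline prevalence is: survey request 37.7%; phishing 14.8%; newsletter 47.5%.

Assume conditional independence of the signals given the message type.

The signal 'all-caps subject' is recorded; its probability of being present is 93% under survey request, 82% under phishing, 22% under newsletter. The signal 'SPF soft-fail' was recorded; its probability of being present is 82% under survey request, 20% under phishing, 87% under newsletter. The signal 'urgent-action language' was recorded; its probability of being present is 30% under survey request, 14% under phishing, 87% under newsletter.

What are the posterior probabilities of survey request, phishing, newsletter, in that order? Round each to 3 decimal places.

0.511, 0.020, 0.469

For each hypothesis, the unnormalized posterior weight is prior × product of the signal likelihoods:
  survey request: 0.377 × 0.93 × 0.82 × 0.30 = 0.08625
  phishing: 0.148 × 0.82 × 0.20 × 0.14 = 0.0033981
  newsletter: 0.475 × 0.22 × 0.87 × 0.87 = 0.079096
Normalizing constant Z = 0.08625 + 0.0033981 + 0.079096 = 0.16874.
P(survey request | evidence) = 0.08625 / 0.16874 ≈ 0.511
P(phishing | evidence) = 0.0033981 / 0.16874 ≈ 0.020
P(newsletter | evidence) = 0.079096 / 0.16874 ≈ 0.469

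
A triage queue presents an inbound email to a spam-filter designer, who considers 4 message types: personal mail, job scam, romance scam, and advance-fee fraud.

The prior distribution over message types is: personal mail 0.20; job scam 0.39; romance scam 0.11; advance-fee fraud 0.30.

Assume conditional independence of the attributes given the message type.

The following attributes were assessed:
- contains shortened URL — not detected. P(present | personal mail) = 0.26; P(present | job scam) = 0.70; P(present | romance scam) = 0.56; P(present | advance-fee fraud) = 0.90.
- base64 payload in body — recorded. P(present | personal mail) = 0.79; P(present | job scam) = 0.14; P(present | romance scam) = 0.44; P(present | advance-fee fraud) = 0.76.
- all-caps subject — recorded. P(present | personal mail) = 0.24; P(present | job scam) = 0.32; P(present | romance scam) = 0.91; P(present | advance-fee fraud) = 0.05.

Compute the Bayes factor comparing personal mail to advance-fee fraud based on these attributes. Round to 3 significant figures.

36.9

Joint likelihood of the attribute pattern under each hypothesis (using 1 − P(present | H) for each absent attribute):
  personal mail: (1 − 0.26) × 0.79 × 0.24 = 0.1403
  advance-fee fraud: (1 − 0.90) × 0.76 × 0.05 = 0.0038
Bayes factor = 0.1403 / 0.0038 ≈ 36.9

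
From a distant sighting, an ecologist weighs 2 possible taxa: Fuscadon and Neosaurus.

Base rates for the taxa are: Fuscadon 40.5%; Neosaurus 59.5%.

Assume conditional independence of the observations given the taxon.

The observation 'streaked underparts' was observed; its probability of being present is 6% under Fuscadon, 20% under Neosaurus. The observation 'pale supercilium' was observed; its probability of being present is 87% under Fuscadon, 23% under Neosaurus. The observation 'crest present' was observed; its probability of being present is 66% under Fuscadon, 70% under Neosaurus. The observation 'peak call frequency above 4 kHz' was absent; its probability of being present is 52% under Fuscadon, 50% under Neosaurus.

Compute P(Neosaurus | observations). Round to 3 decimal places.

0.589

For each hypothesis, the unnormalized posterior weight is prior × product of the observation likelihoods (using 1 − P(present | H) for each absent observation):
  Fuscadon: 0.405 × 0.06 × 0.87 × 0.66 × (1 − 0.52) = 0.0066975
  Neosaurus: 0.595 × 0.20 × 0.23 × 0.70 × (1 − 0.50) = 0.0095795
Marginal likelihood of the evidence = 0.016277.
P(Neosaurus | evidence) = 0.0095795 / 0.016277 ≈ 0.589.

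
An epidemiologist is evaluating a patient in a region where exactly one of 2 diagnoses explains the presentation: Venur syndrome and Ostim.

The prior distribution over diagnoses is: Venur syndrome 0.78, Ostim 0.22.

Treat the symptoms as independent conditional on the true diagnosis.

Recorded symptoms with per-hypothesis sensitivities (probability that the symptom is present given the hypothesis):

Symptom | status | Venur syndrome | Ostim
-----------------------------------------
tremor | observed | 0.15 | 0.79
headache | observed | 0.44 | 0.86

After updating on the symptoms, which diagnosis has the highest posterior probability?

For each hypothesis, the unnormalized posterior weight is prior × product of the symptom likelihoods:
  Venur syndrome: 0.78 × 0.15 × 0.44 = 0.05148
  Ostim: 0.22 × 0.79 × 0.86 = 0.14947
The unnormalized weights sum to 0.20095.
P(Venur syndrome | evidence) ≈ 0.05148 / 0.20095 ≈ 0.256
P(Ostim | evidence) ≈ 0.14947 / 0.20095 ≈ 0.744
The largest is 0.744, so Ostim is most probable.

Ostim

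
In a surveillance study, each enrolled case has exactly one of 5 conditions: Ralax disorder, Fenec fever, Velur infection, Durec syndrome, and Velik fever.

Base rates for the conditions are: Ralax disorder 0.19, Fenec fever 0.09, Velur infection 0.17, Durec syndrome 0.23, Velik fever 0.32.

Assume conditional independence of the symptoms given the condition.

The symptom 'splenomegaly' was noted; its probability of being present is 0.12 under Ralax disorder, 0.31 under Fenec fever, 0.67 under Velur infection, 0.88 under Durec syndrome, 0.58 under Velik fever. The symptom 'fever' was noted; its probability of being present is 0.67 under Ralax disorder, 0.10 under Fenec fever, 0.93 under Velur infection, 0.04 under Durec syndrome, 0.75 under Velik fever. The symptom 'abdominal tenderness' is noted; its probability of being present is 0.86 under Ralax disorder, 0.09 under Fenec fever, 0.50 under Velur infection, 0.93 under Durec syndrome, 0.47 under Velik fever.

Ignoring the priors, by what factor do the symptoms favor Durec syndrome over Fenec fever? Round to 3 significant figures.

The Bayes factor is the ratio of the joint likelihoods of the symptom pattern under the two hypotheses.
  Durec syndrome: 0.88 × 0.04 × 0.93 = 0.032736
  Fenec fever: 0.31 × 0.10 × 0.09 = 0.00279
Bayes factor = 0.032736 / 0.00279 ≈ 11.7

11.7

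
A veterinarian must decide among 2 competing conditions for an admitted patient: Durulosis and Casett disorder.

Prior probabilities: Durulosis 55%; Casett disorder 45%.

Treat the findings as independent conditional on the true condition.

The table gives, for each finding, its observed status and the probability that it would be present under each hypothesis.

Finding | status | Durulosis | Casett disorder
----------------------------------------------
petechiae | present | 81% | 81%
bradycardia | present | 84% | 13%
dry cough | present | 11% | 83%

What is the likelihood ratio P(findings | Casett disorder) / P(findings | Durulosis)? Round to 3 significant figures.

1.17

The Bayes factor is the ratio of the joint likelihoods of the evidence pattern under the two hypotheses.
  Casett disorder: 0.81 × 0.13 × 0.83 = 0.087399
  Durulosis: 0.81 × 0.84 × 0.11 = 0.074844
Bayes factor = 0.087399 / 0.074844 ≈ 1.17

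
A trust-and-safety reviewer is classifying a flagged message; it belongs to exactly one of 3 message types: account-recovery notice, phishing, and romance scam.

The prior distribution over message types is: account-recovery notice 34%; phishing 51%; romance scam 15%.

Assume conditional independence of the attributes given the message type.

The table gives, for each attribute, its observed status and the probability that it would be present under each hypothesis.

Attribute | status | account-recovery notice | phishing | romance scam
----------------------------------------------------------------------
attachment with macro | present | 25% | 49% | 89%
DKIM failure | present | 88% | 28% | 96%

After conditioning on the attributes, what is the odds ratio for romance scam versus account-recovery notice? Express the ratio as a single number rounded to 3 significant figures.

The normalizing constant cancels in an odds ratio, so compute prior × likelihood for the two hypotheses only:
  romance scam: 0.15 × 0.89 × 0.96 = 0.12816
  account-recovery notice: 0.34 × 0.25 × 0.88 = 0.0748
Odds(romance scam : account-recovery notice) = 0.12816 / 0.0748 ≈ 1.71.

1.71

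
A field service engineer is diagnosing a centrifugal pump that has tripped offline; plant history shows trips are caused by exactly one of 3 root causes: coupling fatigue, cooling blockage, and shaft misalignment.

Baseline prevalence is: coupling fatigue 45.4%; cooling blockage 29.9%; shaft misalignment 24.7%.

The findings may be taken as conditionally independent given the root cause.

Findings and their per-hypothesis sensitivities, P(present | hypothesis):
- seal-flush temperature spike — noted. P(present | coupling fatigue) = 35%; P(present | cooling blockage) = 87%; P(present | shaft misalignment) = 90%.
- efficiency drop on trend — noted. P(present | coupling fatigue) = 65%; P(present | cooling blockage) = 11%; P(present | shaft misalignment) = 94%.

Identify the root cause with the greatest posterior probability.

shaft misalignment

By Bayes' rule with conditional independence, the unnormalized weight for each hypothesis is prior × ∏ likelihoods:
  coupling fatigue: 0.454 × 0.35 × 0.65 = 0.10328
  cooling blockage: 0.299 × 0.87 × 0.11 = 0.028614
  shaft misalignment: 0.247 × 0.90 × 0.94 = 0.20896
Marginal likelihood of the evidence = 0.34086.
P(coupling fatigue | evidence) ≈ 0.10328 / 0.34086 ≈ 0.303
P(cooling blockage | evidence) ≈ 0.028614 / 0.34086 ≈ 0.084
P(shaft misalignment | evidence) ≈ 0.20896 / 0.34086 ≈ 0.613
The largest is 0.613, so shaft misalignment is most probable.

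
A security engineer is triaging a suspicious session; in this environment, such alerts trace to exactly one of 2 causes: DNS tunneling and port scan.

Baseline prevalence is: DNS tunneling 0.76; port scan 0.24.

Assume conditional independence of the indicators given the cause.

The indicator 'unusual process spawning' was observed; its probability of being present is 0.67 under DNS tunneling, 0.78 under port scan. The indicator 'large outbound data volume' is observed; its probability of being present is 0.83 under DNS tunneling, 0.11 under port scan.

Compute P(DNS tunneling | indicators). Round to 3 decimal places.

For each hypothesis, the unnormalized posterior weight is prior × product of the indicator likelihoods:
  DNS tunneling: 0.76 × 0.67 × 0.83 = 0.42264
  port scan: 0.24 × 0.78 × 0.11 = 0.020592
Marginal likelihood of the evidence = 0.44323.
P(DNS tunneling | evidence) = 0.42264 / 0.44323 ≈ 0.954.

0.954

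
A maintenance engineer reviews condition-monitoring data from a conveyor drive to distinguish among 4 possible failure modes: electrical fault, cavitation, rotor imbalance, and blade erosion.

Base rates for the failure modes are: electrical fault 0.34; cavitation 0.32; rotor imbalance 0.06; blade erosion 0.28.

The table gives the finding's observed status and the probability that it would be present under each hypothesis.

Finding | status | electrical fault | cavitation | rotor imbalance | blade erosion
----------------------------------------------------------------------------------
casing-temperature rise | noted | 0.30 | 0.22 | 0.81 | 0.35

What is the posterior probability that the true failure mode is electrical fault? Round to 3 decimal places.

By Bayes' rule, the unnormalized weight for each hypothesis is prior × likelihood:
  electrical fault: 0.34 × 0.30 = 0.102
  cavitation: 0.32 × 0.22 = 0.0704
  rotor imbalance: 0.06 × 0.81 = 0.0486
  blade erosion: 0.28 × 0.35 = 0.098
The unnormalized weights sum to 0.319.
P(electrical fault | evidence) = 0.102 / 0.319 ≈ 0.320.

0.320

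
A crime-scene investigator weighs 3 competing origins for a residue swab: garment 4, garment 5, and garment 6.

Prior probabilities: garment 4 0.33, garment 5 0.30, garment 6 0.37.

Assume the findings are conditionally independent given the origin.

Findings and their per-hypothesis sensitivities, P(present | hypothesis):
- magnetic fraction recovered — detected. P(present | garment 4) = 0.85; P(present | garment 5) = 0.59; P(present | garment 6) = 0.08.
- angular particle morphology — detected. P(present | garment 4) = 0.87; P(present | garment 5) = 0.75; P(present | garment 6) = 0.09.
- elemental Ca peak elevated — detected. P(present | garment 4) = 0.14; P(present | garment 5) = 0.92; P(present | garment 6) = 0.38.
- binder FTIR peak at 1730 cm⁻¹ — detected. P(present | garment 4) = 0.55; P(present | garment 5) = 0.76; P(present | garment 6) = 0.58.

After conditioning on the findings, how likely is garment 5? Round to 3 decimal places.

0.827

Multiply each prior by the joint likelihood of the evidence pattern:
  garment 4: 0.33 × 0.85 × 0.87 × 0.14 × 0.55 = 0.018791
  garment 5: 0.30 × 0.59 × 0.75 × 0.92 × 0.76 = 0.092819
  garment 6: 0.37 × 0.08 × 0.09 × 0.38 × 0.58 = 0.00058715
The unnormalized weights sum to 0.1122.
P(garment 5 | evidence) = 0.092819 / 0.1122 ≈ 0.827.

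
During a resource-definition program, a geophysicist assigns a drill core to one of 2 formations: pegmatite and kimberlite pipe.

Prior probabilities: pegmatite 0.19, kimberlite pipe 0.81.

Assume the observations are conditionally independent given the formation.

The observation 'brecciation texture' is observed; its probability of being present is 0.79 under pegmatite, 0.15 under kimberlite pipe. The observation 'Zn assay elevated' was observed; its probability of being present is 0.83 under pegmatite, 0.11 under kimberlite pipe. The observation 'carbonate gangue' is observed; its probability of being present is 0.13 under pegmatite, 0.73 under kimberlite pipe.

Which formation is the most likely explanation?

pegmatite

Multiply each prior by the joint likelihood of the evidence pattern:
  pegmatite: 0.19 × 0.79 × 0.83 × 0.13 = 0.016196
  kimberlite pipe: 0.81 × 0.15 × 0.11 × 0.73 = 0.0097564
Marginal likelihood of the evidence = 0.025952.
P(pegmatite | evidence) ≈ 0.016196 / 0.025952 ≈ 0.624
P(kimberlite pipe | evidence) ≈ 0.0097564 / 0.025952 ≈ 0.376
The largest is 0.624, so pegmatite is most probable.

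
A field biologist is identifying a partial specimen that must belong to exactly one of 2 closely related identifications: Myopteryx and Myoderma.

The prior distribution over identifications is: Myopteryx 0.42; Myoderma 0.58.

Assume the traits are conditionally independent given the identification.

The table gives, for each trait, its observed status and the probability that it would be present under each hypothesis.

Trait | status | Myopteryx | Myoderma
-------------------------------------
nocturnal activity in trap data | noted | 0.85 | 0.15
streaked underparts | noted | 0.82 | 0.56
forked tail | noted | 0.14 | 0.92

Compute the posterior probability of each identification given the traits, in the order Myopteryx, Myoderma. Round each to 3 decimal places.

By Bayes' rule with conditional independence, the unnormalized weight for each hypothesis is prior × ∏ likelihoods:
  Myopteryx: 0.42 × 0.85 × 0.82 × 0.14 = 0.040984
  Myoderma: 0.58 × 0.15 × 0.56 × 0.92 = 0.044822
Marginal likelihood of the evidence = 0.085806.
P(Myopteryx | evidence) = 0.040984 / 0.085806 ≈ 0.478
P(Myoderma | evidence) = 0.044822 / 0.085806 ≈ 0.522

0.478, 0.522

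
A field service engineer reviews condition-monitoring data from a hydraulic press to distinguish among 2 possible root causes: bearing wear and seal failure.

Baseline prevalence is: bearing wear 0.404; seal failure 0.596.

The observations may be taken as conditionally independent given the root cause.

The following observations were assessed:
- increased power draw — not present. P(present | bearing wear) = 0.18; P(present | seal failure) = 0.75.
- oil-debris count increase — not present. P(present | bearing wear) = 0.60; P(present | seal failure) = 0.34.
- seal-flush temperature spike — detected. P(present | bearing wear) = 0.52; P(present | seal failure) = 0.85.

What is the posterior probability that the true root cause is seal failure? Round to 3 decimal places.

By Bayes' rule with conditional independence, the unnormalized weight for each hypothesis is prior × ∏ likelihoods (using 1 − P(present | H) for each absent observation):
  bearing wear: 0.404 × (1 − 0.18) × (1 − 0.60) × 0.52 = 0.068906
  seal failure: 0.596 × (1 − 0.75) × (1 − 0.34) × 0.85 = 0.083589
Normalizing constant Z = 0.068906 + 0.083589 = 0.1525.
P(seal failure | evidence) = 0.083589 / 0.1525 ≈ 0.548.

0.548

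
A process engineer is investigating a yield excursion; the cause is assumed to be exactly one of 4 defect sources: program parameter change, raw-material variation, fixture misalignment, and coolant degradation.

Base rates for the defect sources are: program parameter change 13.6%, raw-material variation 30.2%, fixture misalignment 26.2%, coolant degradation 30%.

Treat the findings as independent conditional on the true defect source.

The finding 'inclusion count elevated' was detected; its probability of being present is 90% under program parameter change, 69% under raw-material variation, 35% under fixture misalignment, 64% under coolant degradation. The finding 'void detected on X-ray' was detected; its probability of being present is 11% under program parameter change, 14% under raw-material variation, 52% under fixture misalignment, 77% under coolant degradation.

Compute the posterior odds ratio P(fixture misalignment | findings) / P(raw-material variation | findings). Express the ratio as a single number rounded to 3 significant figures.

1.63

The normalizing constant cancels in an odds ratio, so compute prior × likelihood for the two hypotheses only:
  fixture misalignment: 0.262 × 0.35 × 0.52 = 0.047684
  raw-material variation: 0.302 × 0.69 × 0.14 = 0.029173
Odds(fixture misalignment : raw-material variation) = 0.047684 / 0.029173 ≈ 1.63.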